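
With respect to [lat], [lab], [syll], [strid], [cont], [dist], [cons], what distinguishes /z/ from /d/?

/z/ is the voiced alveolar fricative and /d/ is the voiced alveolar stop. Both are [-lateral], [-labial], [-syllabic], [-distributed], [+consonantal]. /z/ is [+continuant] while /d/ is [-continuant]; /z/ is [+strident] while /d/ is [-strident], so the distinguishing features are [continuant], [strident].

[continuant], [strident]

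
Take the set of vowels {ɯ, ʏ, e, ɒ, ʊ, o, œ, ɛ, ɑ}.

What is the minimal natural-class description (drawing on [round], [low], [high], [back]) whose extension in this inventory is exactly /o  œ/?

[-high, -low, +round]

Every target segment is [-high], [-low], [+round]; each remaining inventory member fails at least one of these. Each conjunct is needed — [-low, +round] alone would also admit /ʏ, ʊ/; [-high, +round] alone would also admit /ɒ/; [-high, -low] alone would also admit /e, ɛ/ — and no other combination of two listed features has exactly this extension, so three is the minimum.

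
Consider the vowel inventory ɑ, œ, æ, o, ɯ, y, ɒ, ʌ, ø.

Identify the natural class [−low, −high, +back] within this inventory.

Among the inventory, the [−low] segments are /œ, o, ɯ, y, ʌ, ø/.
Of those, [−high] gives /œ, o, ʌ, ø/.
Within that set, [+back] leaves /o, ʌ/.

o, ʌ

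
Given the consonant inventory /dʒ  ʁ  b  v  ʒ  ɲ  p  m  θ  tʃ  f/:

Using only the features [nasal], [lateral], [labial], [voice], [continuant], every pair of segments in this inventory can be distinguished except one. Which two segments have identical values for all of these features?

On the given features, /ʁ/ and /ʒ/ have an identical profile: [−nasal], [−lateral], [−labial], [+voice], [+continuant]. No other two segments in the inventory coincide on all 5 features. (They do differ in [coronal] and [dorsal], which are not among the given features.)

ʁ, ʒ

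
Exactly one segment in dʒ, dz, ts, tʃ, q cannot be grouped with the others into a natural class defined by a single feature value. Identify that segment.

q

[delayed release] (equivalently [strident], [coronal], [dorsal]) groups all but one: /dz, tʃ, ts, dʒ/ share [+delayed release] while /q/ (voiceless uvular stop) alone is [−delayed release]. Removing any other segment would not leave a single-feature class that excludes it.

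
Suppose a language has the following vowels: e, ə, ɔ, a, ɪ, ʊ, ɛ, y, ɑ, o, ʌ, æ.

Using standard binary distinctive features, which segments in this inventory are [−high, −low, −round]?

Eliminate segments failing any feature: /ɔ, o/ are [+round]; /a, ɑ, æ/ are [+low]; /ɪ, ʊ, y/ are [+high]. The remaining /e, ə, ɛ, ʌ/ satisfy [−high], [−low], [−round].

e, ə, ɛ, ʌ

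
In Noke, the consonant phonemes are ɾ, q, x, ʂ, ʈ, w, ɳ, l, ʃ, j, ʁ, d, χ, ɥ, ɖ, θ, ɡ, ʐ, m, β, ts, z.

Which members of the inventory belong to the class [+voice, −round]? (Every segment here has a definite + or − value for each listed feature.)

Checking each segment against [+voice], [−round]: /ɾ/ (alveolar tap), /ɳ/ (retroflex nasal), /l/ (alveolar lateral approximant), /j/ (palatal glide), /ʁ/ (voiced uvular fricative), /d/ (voiced alveolar stop), among others, satisfy every feature; every other segment in the inventory fails at least one.

ɾ, ɳ, l, j, ʁ, d, ɖ, ɡ, ʐ, m, β, z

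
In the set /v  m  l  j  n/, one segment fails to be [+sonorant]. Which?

v

/v/ is the voiced labiodental fricative, which is [-sonorant]; the rest — /l, n, j, m/ — are [+sonorant].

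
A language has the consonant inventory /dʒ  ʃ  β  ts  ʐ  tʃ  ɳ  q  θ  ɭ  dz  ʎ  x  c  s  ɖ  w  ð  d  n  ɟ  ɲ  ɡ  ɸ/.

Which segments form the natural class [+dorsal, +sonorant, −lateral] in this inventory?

Checking each segment against [+dorsal], [+sonorant], [−lateral]: /w/ (labial-velar glide), /ɲ/ (palatal nasal) satisfy every feature; every other segment in the inventory fails at least one.

w, ɲ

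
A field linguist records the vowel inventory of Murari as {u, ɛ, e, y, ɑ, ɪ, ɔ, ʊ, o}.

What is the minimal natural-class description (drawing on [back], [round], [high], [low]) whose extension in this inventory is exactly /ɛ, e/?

[−high, −back]

Every target segment is [−high], [−back]; each remaining inventory member fails at least one of these. Each conjunct is needed — [−back] alone would also admit /y, ɪ/; [−high] alone would also admit /ɑ, ɔ, o/ — and no other single listed feature has exactly this extension, so two is the minimum.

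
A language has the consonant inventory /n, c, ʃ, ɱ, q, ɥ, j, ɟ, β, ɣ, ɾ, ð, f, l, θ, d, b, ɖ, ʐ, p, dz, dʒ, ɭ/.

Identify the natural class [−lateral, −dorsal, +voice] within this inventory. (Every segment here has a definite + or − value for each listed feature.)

n, ɱ, β, ɾ, ð, d, b, ɖ, ʐ, dz, dʒ

Eliminate segments failing any feature: /c, q, ɥ, j, ɟ, ɣ/ are [+dorsal]; /ʃ, f, θ, p/ are [−voice]; /l, ɭ/ are [+lateral]. The remaining /n, ɱ, β, ɾ, ð, d, b, ɖ, ʐ, dz, dʒ/ satisfy [−lateral], [−dorsal], [+voice].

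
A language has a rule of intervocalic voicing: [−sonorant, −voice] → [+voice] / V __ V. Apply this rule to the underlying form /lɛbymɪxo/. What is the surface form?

The only segment in the rule's environment that also matches [−sonorant, −voice] is /x/. Applying [+voice] turns the voiceless velar fricative into /ɣ/ (voiced velar fricative), giving [lɛbymɪɣo].

[lɛbymɪɣo]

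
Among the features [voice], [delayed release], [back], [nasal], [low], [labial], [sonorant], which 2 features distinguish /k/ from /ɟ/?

/k/ is the voiceless velar stop and /ɟ/ is the voiced palatal stop. Both are [−delayed release], [−nasal], [−low], [−labial], [−sonorant]. /k/ is [−voice] while /ɟ/ is [+voice]; /k/ is [+back] while /ɟ/ is [−back], so the distinguishing features are [voice], [back].

[voice], [back]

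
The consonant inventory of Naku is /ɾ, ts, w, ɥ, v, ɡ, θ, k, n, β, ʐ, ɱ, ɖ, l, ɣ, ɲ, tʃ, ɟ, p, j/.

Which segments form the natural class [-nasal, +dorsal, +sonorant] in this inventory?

w, ɥ, j

Among the inventory, the [-nasal] segments are /ɾ, ts, w, ɥ, v, ɡ, θ, k, β, ʐ, ɖ, l, ɣ, tʃ, ɟ, p, j/.
Of those, [+dorsal] gives /w, ɥ, ɡ, k, ɣ, ɟ, j/.
Then [+sonorant] leaves /w, ɥ, j/.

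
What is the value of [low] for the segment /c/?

/c/ is the voiceless palatal stop. The feature [low] marks segments produced with the tongue body lowered; /c/ lacks this property, so it is [−low].

[−low]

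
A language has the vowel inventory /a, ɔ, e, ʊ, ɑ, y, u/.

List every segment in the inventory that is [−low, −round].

Eliminate segments failing any feature: /a, ɑ/ are [+low]; /ɔ, ʊ, y, u/ are [+round]. The remaining /e/ satisfy [−low], [−round].

e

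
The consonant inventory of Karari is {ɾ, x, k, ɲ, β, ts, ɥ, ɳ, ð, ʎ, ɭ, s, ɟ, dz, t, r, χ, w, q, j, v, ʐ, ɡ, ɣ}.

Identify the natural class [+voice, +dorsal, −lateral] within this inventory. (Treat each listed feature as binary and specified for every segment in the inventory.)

Checking each segment against [+voice], [+dorsal], [−lateral]: /ɲ/ (palatal nasal), /ɥ/ (labial-palatal glide), /ɟ/ (voiced palatal stop), /w/ (labial-velar glide), /j/ (palatal glide), /ɡ/ (voiced velar stop), among others, satisfy every feature; every other segment in the inventory fails at least one.

ɲ, ɥ, ɟ, w, j, ɡ, ɣ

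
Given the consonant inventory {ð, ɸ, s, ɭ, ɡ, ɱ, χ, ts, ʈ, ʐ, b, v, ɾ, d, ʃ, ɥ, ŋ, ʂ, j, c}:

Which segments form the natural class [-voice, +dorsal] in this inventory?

χ, c

Among the inventory, the [-voice] segments are /ɸ, s, χ, ts, ʈ, ʃ, ʂ, c/.
Of those, [+dorsal] leaves /χ, c/.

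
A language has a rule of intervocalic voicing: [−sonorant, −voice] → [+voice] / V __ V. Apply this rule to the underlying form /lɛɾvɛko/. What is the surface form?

[lɛɾvɛɡo]

The only segment in the rule's environment that also matches [−sonorant, −voice] is /k/. Applying [+voice] turns the voiceless velar stop into /ɡ/ (voiced velar stop), giving [lɛɾvɛɡo].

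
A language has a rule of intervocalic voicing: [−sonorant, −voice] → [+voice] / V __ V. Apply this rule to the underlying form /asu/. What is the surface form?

[azu]

/s/ satisfies [−sonorant, −voice] and sits in V __ V. The [+voice] counterpart of the voiceless alveolar fricative is /z/. Other segments in /asu/ either fail the structural description or are not in the environment, so the surface form is [azu].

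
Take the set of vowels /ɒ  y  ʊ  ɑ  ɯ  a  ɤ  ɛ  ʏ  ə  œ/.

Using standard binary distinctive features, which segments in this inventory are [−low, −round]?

Eliminate segments failing any feature: /ɒ, ɑ, a/ are [+low]; /y, ʊ, ʏ, œ/ are [+round]. The remaining /ɯ, ɤ, ɛ, ə/ satisfy [−low], [−round].

ɯ, ɤ, ɛ, ə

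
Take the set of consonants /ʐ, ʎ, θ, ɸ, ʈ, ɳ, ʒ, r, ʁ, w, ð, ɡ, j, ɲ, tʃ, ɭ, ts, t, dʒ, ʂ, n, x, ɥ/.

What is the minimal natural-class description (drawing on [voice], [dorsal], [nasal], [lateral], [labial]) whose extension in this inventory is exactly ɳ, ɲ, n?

Every target segment is [+nasal] and no other inventory member is, so one feature is enough.

[+nasal]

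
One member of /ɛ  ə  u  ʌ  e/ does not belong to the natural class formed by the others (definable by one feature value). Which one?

[round] (equivalently [high]) groups all but one: /ə, ɛ, e, ʌ/ share [−round] while /u/ (high back rounded tense vowel) alone is [+round]. Removing any other segment would not leave a single-feature class that excludes it.

u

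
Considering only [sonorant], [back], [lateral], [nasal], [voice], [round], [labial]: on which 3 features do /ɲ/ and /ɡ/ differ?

[sonorant], [nasal], [back]

/ɲ/ is the palatal nasal and /ɡ/ is the voiced velar stop. Both are [−lateral], [+voice], [−round], [−labial]. /ɲ/ is [+sonorant] while /ɡ/ is [−sonorant]; /ɲ/ is [+nasal] while /ɡ/ is [−nasal]; /ɲ/ is [−back] while /ɡ/ is [+back], so the distinguishing features are [sonorant], [nasal], [back].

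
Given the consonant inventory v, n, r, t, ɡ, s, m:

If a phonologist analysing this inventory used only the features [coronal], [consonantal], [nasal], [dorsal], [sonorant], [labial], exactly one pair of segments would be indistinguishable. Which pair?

Both /t/ and /s/ are [+coronal], [+consonantal], [-nasal], [-dorsal], [-sonorant], [-labial]. Since the list omits [continuant] and [strident] — which do distinguish the voiceless alveolar stop from the voiceless alveolar fricative — this pair collapses; all other pairs remain distinct.

t, s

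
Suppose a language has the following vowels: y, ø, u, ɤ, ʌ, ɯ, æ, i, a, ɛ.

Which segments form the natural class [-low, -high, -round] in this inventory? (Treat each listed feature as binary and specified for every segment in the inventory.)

ɤ, ʌ, ɛ

Eliminate segments failing any feature: /y, u, ɯ, i/ are [+high]; /ø/ is [+round]; /æ, a/ are [+low]. The remaining /ɤ, ʌ, ɛ/ satisfy [-low], [-high], [-round].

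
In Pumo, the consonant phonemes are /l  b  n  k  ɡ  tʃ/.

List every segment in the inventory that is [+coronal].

l, n, tʃ

The [+coronal] segments here are /l, n, tʃ/; the remaining /b, k, ɡ/ are [-coronal].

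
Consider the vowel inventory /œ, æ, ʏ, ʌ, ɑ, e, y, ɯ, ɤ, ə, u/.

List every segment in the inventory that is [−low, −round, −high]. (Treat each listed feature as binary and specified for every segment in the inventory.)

ʌ, e, ɤ, ə

The [−low] segments are /œ, ʏ, ʌ, e, y, ɯ, ɤ, ə, u/.
Of those, [−round] gives /ʌ, e, ɯ, ɤ, ə/.
Within that set, [−high] leaves /ʌ, e, ɤ, ə/.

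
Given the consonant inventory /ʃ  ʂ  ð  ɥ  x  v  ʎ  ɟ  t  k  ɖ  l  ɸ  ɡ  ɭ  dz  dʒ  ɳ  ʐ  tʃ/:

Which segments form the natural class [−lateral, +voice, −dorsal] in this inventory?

ð, v, ɖ, dz, dʒ, ɳ, ʐ

Checking each segment against [−lateral], [+voice], [−dorsal]: /ð/ (voiced dental fricative), /v/ (voiced labiodental fricative), /ɖ/ (voiced retroflex stop), /dz/ (voiced alveolar affricate), /dʒ/ (voiced postalveolar affricate), /ɳ/ (retroflex nasal), among others, satisfy every feature; every other segment in the inventory fails at least one.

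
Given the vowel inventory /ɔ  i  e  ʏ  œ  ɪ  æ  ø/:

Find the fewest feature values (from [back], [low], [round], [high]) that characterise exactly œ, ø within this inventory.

/œ, ø/ are all [-high], [-back], [+round], and no other segment in the inventory matches all three values. Dropping any one of them over-generates: [-back, +round] alone would also admit /ʏ/; [-high, +round] alone would also admit /ɔ/; [-high, -back] alone would also admit /e, æ/. No other combination of two listed features picks out exactly this set either, so fewer than three features will not do.

[-high, -back, +round]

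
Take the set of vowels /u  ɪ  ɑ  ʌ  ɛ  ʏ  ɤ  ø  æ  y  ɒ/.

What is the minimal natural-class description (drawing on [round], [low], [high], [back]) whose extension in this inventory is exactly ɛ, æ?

[-high, -back, -round]

/ɛ, æ/ are all [-high], [-back], [-round], and no other segment in the inventory matches all three values. Dropping any one of them over-generates: [-back, -round] alone would also admit /ɪ/; [-high, -round] alone would also admit /ɑ, ʌ, ɤ/; [-high, -back] alone would also admit /ø/. No other combination of two listed features picks out exactly this set either, so fewer than three features will not do.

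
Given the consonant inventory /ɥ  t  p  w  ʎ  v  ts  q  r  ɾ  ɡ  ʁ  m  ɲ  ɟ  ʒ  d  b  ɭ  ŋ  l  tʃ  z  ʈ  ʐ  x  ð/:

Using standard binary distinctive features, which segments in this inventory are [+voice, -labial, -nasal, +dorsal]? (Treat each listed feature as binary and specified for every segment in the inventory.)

ʎ, ɡ, ʁ, ɟ

The [+voice] segments are /ɥ, w, ʎ, v, r, ɾ, ɡ, ʁ, m, ɲ, ɟ, ʒ, d, b, ɭ, ŋ, l, z, ʐ, ð/.
Intersecting with [-labial] gives /ʎ, r, ɾ, ɡ, ʁ, ɲ, ɟ, ʒ, d, ɭ, ŋ, l, z, ʐ, ð/.
Intersecting with [-nasal] gives /ʎ, r, ɾ, ɡ, ʁ, ɟ, ʒ, d, ɭ, l, z, ʐ, ð/.
Of those, [+dorsal] leaves /ʎ, ɡ, ʁ, ɟ/.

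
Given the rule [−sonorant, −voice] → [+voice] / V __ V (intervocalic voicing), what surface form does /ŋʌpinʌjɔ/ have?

The only segment in the rule's environment that also matches [−sonorant, −voice] is /p/. Applying [+voice] turns the voiceless bilabial stop into /b/ (voiced bilabial stop), giving [ŋʌbinʌjɔ].

[ŋʌbinʌjɔ]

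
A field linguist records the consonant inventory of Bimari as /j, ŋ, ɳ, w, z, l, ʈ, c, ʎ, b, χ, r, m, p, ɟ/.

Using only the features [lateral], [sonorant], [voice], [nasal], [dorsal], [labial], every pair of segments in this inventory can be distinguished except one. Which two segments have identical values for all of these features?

c, χ

Both /c/ and /χ/ are [−lateral], [−sonorant], [−voice], [−nasal], [+dorsal], [−labial]. Since the list omits [continuant], [high] and [back] — which do distinguish the voiceless palatal stop from the voiceless uvular fricative — this pair collapses; all other pairs remain distinct.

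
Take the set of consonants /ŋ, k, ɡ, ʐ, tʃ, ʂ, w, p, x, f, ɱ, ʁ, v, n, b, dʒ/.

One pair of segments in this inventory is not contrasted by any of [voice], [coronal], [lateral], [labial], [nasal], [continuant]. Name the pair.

Both /w/ and /v/ are [+voice], [−coronal], [−lateral], [+labial], [−nasal], [+continuant]. Since the list omits [sonorant], [round] and [dorsal] — which do distinguish the labial-velar glide from the voiced labiodental fricative — this pair collapses; all other pairs remain distinct.

w, v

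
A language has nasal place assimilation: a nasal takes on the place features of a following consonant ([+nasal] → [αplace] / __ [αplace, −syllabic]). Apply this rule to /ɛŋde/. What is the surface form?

/ŋ/ sits before the [+coronal] consonant /d/, so it takes on [+coronal] and surfaces as /n/. The rest of the form is unaffected: [ɛnde].

[ɛnde]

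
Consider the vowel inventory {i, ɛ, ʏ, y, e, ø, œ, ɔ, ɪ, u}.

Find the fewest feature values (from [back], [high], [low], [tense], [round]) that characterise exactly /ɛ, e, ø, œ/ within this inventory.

[-high, -back]

The class [-high], [-back] has exactly /ɛ, e, ø, œ/ as its extension in this inventory. No smaller conjunction from the listed features achieves this: [-back] alone would also admit /i, ʏ, y, ɪ/; [-high] alone would also admit /ɔ/; and checking the remaining single features turns up none with this extension.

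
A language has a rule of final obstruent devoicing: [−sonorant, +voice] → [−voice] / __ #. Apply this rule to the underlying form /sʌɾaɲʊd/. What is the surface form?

[sʌɾaɲʊt]

The only segment in the rule's environment that also matches [−sonorant, +voice] is /d/. Applying [−voice] turns the voiced alveolar stop into /t/ (voiceless alveolar stop), giving [sʌɾaɲʊt].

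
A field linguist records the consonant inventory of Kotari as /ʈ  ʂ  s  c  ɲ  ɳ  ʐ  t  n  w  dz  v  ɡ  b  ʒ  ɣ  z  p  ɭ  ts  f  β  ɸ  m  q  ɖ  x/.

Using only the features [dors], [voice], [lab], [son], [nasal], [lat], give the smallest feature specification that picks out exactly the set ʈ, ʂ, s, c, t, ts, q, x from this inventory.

[−voice, −lab]

/ʈ, ʂ, s, c, t, ts, q, x/ are all [−voice], [−labial], and no other segment in the inventory matches both values. Dropping any one of them over-generates: [−labial] alone would also admit /ɲ, ɳ, ʐ, n, …/; [−voice] alone would also admit /p, f, ɸ/. No other single listed feature picks out exactly this set either, so fewer than two features will not do.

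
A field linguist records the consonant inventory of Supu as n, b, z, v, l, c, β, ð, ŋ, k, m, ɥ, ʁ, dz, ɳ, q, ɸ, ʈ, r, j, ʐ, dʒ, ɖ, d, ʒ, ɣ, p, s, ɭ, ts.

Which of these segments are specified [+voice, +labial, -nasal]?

Checking each segment against [+voice], [+labial], [-nasal]: /b/ (voiced bilabial stop), /v/ (voiced labiodental fricative), /β/ (voiced bilabial fricative), /ɥ/ (labial-palatal glide) satisfy every feature; every other segment in the inventory fails at least one.

b, v, β, ɥ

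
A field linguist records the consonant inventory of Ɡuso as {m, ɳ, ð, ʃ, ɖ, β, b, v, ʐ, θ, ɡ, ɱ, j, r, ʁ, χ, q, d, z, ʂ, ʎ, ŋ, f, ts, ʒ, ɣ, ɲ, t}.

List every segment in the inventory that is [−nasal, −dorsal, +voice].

ð, ɖ, β, b, v, ʐ, r, d, z, ʒ

Eliminate segments failing any feature: /m, ɳ, ɱ, ŋ, ɲ/ are [+nasal]; /ʃ, θ, ʂ, f, ts, t/ are [−voice]; /ɡ, j, ʁ, χ, q, ʎ, ɣ/ are [+dorsal]. The remaining /ð, ɖ, β, b, v, ʐ, r, d, z, ʒ/ satisfy [−nasal], [−dorsal], [+voice].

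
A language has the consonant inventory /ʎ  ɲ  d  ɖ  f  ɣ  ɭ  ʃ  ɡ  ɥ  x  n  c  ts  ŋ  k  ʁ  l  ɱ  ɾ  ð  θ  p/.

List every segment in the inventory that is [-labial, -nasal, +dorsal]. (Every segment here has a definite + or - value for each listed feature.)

ʎ, ɣ, ɡ, x, c, k, ʁ

Eliminate segments failing any feature: /ɲ, n, ŋ/ are [+nasal]; /d, ɖ, ɭ, ʃ, ts, l, ɾ, ð, θ/ are [-dorsal]; /f, ɥ, ɱ, p/ are [+labial]. The remaining /ʎ, ɣ, ɡ, x, c, k, ʁ/ satisfy [-labial], [-nasal], [+dorsal].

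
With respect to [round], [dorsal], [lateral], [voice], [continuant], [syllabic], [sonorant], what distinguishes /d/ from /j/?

[sonorant], [continuant], [dorsal]

/d/ is the voiced alveolar stop and /j/ is the palatal glide. Both are [-round], [-lateral], [+voice], [-syllabic]. /d/ is [-sonorant] while /j/ is [+sonorant]; /d/ is [-continuant] while /j/ is [+continuant]; /d/ is [-dorsal] while /j/ is [+dorsal], so the distinguishing features are [sonorant], [continuant], [dorsal].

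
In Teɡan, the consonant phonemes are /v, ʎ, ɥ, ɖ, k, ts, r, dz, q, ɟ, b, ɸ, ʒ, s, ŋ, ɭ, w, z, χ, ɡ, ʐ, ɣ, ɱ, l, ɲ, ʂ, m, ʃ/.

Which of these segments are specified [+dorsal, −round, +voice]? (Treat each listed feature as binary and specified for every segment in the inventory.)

Checking each segment against [+dorsal], [−round], [+voice]: /ʎ/ (palatal lateral approximant), /ɟ/ (voiced palatal stop), /ŋ/ (velar nasal), /ɡ/ (voiced velar stop), /ɣ/ (voiced velar fricative), /ɲ/ (palatal nasal) satisfy every feature; every other segment in the inventory fails at least one.

ʎ, ɟ, ŋ, ɡ, ɣ, ɲ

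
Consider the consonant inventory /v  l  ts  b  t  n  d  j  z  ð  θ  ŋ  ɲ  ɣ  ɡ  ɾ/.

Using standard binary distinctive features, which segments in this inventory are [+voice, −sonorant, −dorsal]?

Among the inventory, the [+voice] segments are /v, l, b, n, d, j, z, ð, ŋ, ɲ, ɣ, ɡ, ɾ/.
Of those, [−sonorant] gives /v, b, d, z, ð, ɣ, ɡ/.
Then [−dorsal] leaves /v, b, d, z, ð/.

v, b, d, z, ð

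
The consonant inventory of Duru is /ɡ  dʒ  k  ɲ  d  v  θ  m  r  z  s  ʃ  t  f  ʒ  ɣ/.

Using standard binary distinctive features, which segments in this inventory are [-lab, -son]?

Checking each segment against [-labial], [-sonorant]: /ɡ/ (voiced velar stop), /dʒ/ (voiced postalveolar affricate), /k/ (voiceless velar stop), /d/ (voiced alveolar stop), /θ/ (voiceless dental fricative), /z/ (voiced alveolar fricative), among others, satisfy every feature; every other segment in the inventory fails at least one.

ɡ, dʒ, k, d, θ, z, s, ʃ, t, ʒ, ɣ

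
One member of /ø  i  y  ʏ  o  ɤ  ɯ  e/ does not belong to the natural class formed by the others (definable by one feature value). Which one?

The remaining segments after removing /ʏ/ share [+tense]; /ʏ/ (high front rounded lax vowel) is [−tense]. For every other candidate removal, the leftover set fails to share any single feature value that the removed segment lacks.

ʏ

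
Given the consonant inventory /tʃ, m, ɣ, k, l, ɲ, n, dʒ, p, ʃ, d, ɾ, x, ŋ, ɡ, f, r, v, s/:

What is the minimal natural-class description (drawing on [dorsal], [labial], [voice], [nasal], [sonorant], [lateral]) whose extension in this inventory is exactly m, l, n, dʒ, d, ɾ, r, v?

/m, l, n, dʒ, d, ɾ, r, v/ are all [+voice], [-dorsal], and no other segment in the inventory matches both values. Dropping any one of them over-generates: [-dorsal] alone would also admit /tʃ, p, ʃ, f, …/; [+voice] alone would also admit /ɣ, ɲ, ŋ, ɡ/. No other single listed feature picks out exactly this set either, so fewer than two features will not do.

[+voice, -dorsal]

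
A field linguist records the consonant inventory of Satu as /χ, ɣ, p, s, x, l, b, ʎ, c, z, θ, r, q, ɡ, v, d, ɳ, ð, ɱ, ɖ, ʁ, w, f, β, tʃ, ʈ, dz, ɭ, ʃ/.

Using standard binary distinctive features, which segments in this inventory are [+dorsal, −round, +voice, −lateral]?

The [+dorsal] segments are /χ, ɣ, x, ʎ, c, q, ɡ, ʁ, w/.
Of those, [−round] gives /χ, ɣ, x, ʎ, c, q, ɡ, ʁ/.
Among these, [+voice] gives /ɣ, ʎ, ɡ, ʁ/.
Among these, [−lateral] leaves /ɣ, ɡ, ʁ/.

ɣ, ɡ, ʁ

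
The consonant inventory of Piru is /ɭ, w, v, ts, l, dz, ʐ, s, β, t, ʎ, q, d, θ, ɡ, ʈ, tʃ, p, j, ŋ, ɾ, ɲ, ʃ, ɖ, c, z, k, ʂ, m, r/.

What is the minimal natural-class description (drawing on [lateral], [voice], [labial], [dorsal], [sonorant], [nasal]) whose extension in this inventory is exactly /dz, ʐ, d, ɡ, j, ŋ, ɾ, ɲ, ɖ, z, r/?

[+voice, −lateral, −labial]

/dz, ʐ, d, ɡ, j, ŋ, ɾ, ɲ, ɖ, z, r/ are all [+voice], [−lateral], [−labial], and no other segment in the inventory matches all three values. Dropping any one of them over-generates: [−lateral, −labial] alone would also admit /ts, s, t, q, …/; [+voice, −labial] alone would also admit /ɭ, l, ʎ/; [+voice, −lateral] alone would also admit /w, v, β, m/. No other combination of two listed features picks out exactly this set either, so fewer than three features will not do.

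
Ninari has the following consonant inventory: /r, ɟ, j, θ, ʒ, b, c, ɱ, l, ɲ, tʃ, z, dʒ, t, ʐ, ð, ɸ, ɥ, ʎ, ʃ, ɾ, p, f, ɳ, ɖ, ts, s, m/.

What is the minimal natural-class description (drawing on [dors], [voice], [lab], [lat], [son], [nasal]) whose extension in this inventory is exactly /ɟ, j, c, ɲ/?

/ɟ, j, c, ɲ/ are all [-lateral], [-labial], [+dorsal], and no other segment in the inventory matches all three values. Dropping any one of them over-generates: [-labial, +dorsal] alone would also admit /ʎ/; [-lateral, +dorsal] alone would also admit /ɥ/; [-lateral, -labial] alone would also admit /r, θ, ʒ, tʃ, …/. No other combination of two listed features picks out exactly this set either, so fewer than three features will not do.

[-lat, -lab, +dors]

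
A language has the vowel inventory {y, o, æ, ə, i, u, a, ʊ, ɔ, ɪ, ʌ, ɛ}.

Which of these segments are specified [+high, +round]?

y, u, ʊ

Eliminate segments failing any feature: /o, æ, ə, a, ɔ, ʌ, ɛ/ are [−high]; /i, ɪ/ are [−round]. The remaining /y, u, ʊ/ satisfy [+high], [+round].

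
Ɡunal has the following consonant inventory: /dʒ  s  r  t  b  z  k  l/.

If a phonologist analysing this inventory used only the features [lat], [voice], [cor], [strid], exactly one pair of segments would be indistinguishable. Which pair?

/z/ (voiced alveolar fricative) and /dʒ/ (voiced postalveolar affricate) are both [−lateral], [+voice], [+coronal], [+strident], so none of the listed features separates them. (They do differ in [continuant], [anterior] and [distributed], which are not among the given features.) Every other pair in the inventory differs on at least one listed feature.

z, dʒ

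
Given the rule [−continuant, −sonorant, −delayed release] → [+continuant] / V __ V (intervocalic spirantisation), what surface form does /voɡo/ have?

[voɣo]

Only /ɡ/ occurs between two vowels (/o/ __ /o/) and matches the structural description. It is a voiced velar stop, so [−continuant, −sonorant, −delayed release] holds; changing it to [+continuant] with all other features held fixed yields /ɣ/ (voiced velar fricative). No other segment meets both the structural description and the environment, so the output is [voɣo].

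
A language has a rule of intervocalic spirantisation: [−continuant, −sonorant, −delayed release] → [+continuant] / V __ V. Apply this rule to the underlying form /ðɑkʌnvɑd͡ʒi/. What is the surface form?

[ðɑxʌnvɑd͡ʒi]

The only segment in the rule's environment that also matches [−continuant, −sonorant, −delayed release] is /k/. Applying [+continuant] turns the voiceless velar stop into /x/ (voiceless velar fricative), giving [ðɑxʌnvɑd͡ʒi].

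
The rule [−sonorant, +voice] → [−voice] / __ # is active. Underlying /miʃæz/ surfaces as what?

Only the final segment /z/ is both word-final and matches the structural description. It is a voiced alveolar fricative, so [−sonorant, +voice] holds; changing it to [−voice] with all other features held fixed yields /s/ (voiceless alveolar fricative). No other segment meets both the structural description and the environment, so the output is [miʃæs].

[miʃæs]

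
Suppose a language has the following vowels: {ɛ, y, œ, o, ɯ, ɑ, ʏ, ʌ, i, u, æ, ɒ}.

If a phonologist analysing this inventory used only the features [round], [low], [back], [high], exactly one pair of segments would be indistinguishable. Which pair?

ʏ, y

/ʏ/ (high front rounded lax vowel) and /y/ (high front rounded tense vowel) are both [+round], [−low], [−back], [+high], so none of the listed features separates them. (They do differ in [tense], which is not among the given features.) Every other pair in the inventory differs on at least one listed feature.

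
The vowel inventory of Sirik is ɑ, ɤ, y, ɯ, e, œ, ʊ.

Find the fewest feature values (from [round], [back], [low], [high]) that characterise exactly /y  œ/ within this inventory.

[−back, +round]

Every target segment is [−back], [+round]; each remaining inventory member fails at least one of these. Each conjunct is needed — [+round] alone would also admit /ʊ/; [−back] alone would also admit /e/ — and no other single listed feature has exactly this extension, so two is the minimum.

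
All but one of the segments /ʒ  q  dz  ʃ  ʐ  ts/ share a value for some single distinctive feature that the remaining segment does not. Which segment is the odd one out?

[strident] (equivalently [coronal], [dorsal]) groups all but one: /ʃ, ts, ʒ, ʐ, dz/ share [+strident] while /q/ (voiceless uvular stop) alone is [−strident]. Removing any other segment would not leave a single-feature class that excludes it.

q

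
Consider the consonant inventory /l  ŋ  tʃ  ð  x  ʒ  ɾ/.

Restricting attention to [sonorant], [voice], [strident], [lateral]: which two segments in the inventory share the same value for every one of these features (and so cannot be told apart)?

ŋ, ɾ

On the given features, /ŋ/ and /ɾ/ have an identical profile: [+sonorant], [+voice], [−strident], [−lateral]. No other two segments in the inventory coincide on all 4 features. (They do differ in [nasal], [coronal] and [dorsal], which are not among the given features.)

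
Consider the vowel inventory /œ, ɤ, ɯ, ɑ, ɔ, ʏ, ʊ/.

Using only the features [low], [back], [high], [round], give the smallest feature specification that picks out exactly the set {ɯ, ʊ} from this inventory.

[+high, +back]

The class [+high], [+back] has exactly /ɯ, ʊ/ as its extension in this inventory. No smaller conjunction from the listed features achieves this: [+back] alone would also admit /ɤ, ɑ, ɔ/; [+high] alone would also admit /ʏ/; and checking the remaining single features turns up none with this extension.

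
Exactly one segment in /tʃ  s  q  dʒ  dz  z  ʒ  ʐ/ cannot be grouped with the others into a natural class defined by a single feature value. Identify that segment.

q

/s, dz, ʒ, z, ʐ, dʒ, tʃ/ are all [+strident], but /q/ (voiceless uvular stop) is [−strident]. No other single segment can be removed to leave a set sharing one feature value that the removed segment lacks, so /q/ is the odd one out.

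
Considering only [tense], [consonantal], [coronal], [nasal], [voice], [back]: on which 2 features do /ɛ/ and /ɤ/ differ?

/ɛ/ is the mid front unrounded lax vowel and /ɤ/ is the mid back unrounded tense vowel. Both are [-consonantal], [-coronal], [-nasal], [+voice]. /ɛ/ is [-back] while /ɤ/ is [+back]; /ɛ/ is [-tense] while /ɤ/ is [+tense], so the distinguishing features are [back], [tense].

[back], [tense]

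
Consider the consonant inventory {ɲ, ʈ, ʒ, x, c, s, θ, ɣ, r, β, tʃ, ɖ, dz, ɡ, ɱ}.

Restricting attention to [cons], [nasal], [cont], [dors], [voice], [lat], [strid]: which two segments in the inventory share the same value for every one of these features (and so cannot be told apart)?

/r/ (alveolar trill) and /β/ (voiced bilabial fricative) are both [+consonantal], [-nasal], [+continuant], [-dorsal], [+voice], [-lateral], [-strident], so none of the listed features separates them. (They do differ in [sonorant], [labial] and [coronal], which are not among the given features.) Every other pair in the inventory differs on at least one listed feature.

r, β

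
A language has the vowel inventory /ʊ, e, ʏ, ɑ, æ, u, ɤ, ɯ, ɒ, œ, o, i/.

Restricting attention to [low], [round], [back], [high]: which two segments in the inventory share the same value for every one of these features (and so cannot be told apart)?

On the given features, /ʊ/ and /u/ have an identical profile: [-low], [+round], [+back], [+high]. No other two segments in the inventory coincide on all 4 features. (They do differ in [tense], which is not among the given features.)

ʊ, u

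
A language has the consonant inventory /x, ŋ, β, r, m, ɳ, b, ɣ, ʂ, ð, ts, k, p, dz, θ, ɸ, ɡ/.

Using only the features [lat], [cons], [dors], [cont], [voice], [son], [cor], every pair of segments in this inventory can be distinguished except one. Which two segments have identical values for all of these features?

ʂ, θ

On the given features, /ʂ/ and /θ/ have an identical profile: [−lateral], [+consonantal], [−dorsal], [+continuant], [−voice], [−sonorant], [+coronal]. No other two segments in the inventory coincide on all 7 features. (They do differ in [strident], [anterior] and [distributed], which are not among the given features.)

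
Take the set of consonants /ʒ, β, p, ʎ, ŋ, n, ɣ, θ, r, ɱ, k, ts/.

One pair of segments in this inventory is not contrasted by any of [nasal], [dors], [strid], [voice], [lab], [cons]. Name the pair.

ʎ, ɣ

/ʎ/ (palatal lateral approximant) and /ɣ/ (voiced velar fricative) are both [−nasal], [+dorsal], [−strident], [+voice], [−labial], [+consonantal], so none of the listed features separates them. (They do differ in [sonorant], [lateral] and [back], which are not among the given features.) Every other pair in the inventory differs on at least one listed feature.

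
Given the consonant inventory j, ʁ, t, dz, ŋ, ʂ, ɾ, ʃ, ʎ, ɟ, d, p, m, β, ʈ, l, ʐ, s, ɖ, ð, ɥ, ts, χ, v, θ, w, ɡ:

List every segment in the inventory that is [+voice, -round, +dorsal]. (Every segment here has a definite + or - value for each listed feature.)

j, ʁ, ŋ, ʎ, ɟ, ɡ

Checking each segment against [+voice], [-round], [+dorsal]: /j/ (palatal glide), /ʁ/ (voiced uvular fricative), /ŋ/ (velar nasal), /ʎ/ (palatal lateral approximant), /ɟ/ (voiced palatal stop), /ɡ/ (voiced velar stop) satisfy every feature; every other segment in the inventory fails at least one.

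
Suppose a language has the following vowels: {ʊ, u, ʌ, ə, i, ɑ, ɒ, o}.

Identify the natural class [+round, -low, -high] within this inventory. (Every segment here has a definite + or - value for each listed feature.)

o

The [+round] segments are /ʊ, u, ɒ, o/.
Then [-low] gives /ʊ, u, o/.
Of those, [-high] leaves /o/.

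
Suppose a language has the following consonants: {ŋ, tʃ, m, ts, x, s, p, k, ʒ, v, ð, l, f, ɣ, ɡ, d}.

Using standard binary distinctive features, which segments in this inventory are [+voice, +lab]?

The [+voice] segments are /ŋ, m, ʒ, v, ð, l, ɣ, ɡ, d/.
Intersecting with [+labial] leaves /m, v/.

m, v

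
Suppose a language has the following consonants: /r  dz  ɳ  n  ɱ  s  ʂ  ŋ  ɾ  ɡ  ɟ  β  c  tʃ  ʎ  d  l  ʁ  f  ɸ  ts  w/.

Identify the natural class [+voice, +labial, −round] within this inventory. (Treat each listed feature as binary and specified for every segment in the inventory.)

Among the inventory, the [+voice] segments are /r, dz, ɳ, n, ɱ, ŋ, ɾ, ɡ, ɟ, β, ʎ, d, l, ʁ, w/.
Of those, [+labial] gives /ɱ, β, w/.
Among these, [−round] leaves /ɱ, β/.

ɱ, β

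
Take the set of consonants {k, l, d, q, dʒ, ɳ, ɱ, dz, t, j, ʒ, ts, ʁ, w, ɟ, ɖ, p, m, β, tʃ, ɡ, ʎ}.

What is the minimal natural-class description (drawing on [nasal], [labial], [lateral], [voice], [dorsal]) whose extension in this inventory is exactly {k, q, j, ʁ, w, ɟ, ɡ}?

The class [−lateral], [+dorsal] has exactly /k, q, j, ʁ, w, ɟ, ɡ/ as its extension in this inventory. No smaller conjunction from the listed features achieves this: [+dorsal] alone would also admit /ʎ/; [−lateral] alone would also admit /d, dʒ, ɳ, ɱ, …/; and checking the remaining single features turns up none with this extension.

[−lateral, +dorsal]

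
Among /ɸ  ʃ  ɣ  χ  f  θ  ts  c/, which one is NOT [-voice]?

/χ, ts, θ, f, ɸ, ʃ, c/ are all [-voice]; /ɣ/ (voiced velar fricative) is [+voice].

ɣ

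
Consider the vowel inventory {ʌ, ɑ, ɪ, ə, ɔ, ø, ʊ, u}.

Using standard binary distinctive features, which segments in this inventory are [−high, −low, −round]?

The [−high] segments are /ʌ, ɑ, ə, ɔ, ø/.
Of those, [−low] gives /ʌ, ə, ɔ, ø/.
Among these, [−round] leaves /ʌ, ə/.

ʌ, ə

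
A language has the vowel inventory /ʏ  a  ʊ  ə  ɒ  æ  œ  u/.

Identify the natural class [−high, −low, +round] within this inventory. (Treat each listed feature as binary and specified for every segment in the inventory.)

œ

Eliminate segments failing any feature: /ʏ, ʊ, u/ are [+high]; /a, ɒ, æ/ are [+low]; /ə/ is [−round]. The remaining /œ/ satisfy [−high], [−low], [+round].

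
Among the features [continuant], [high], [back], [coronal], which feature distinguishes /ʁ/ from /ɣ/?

[high]

/ʁ/ is the voiced uvular fricative and /ɣ/ is the voiced velar fricative. Both are [+continuant], [+back], [−coronal]. /ʁ/ is [−high] while /ɣ/ is [+high], so the distinguishing feature is [high].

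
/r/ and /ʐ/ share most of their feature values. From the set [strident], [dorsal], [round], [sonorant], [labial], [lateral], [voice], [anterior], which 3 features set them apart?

/r/ is the alveolar trill and /ʐ/ is the voiced retroflex fricative. Both are [-dorsal], [-round], [-labial], [-lateral], [+voice]. /r/ is [+sonorant] while /ʐ/ is [-sonorant]; /r/ is [-strident] while /ʐ/ is [+strident]; /r/ is [+anterior] while /ʐ/ is [-anterior], so the distinguishing features are [sonorant], [strident], [anterior].

[sonorant], [strident], [anterior]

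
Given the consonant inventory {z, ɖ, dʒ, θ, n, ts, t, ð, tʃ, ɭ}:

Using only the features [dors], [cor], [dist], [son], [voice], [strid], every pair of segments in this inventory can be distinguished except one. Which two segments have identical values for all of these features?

n, ɭ

/n/ (alveolar nasal) and /ɭ/ (retroflex lateral approximant) are both [−dorsal], [+coronal], [−distributed], [+sonorant], [+voice], [−strident], so none of the listed features separates them. (They do differ in [nasal], [lateral] and [anterior], which are not among the given features.) Every other pair in the inventory differs on at least one listed feature.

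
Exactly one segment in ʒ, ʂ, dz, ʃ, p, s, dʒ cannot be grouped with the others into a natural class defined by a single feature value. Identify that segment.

p

/ʒ, s, dz, dʒ, ʂ, ʃ/ are all [+strident], but /p/ (voiceless bilabial stop) is [-strident]. No other single segment can be removed to leave a set sharing one feature value that the removed segment lacks, so /p/ is the odd one out.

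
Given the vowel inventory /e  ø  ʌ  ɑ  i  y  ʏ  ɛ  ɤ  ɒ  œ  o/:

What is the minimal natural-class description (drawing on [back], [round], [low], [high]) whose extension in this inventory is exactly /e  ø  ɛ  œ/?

The class [-high], [-back] has exactly /e, ø, ɛ, œ/ as its extension in this inventory. No smaller conjunction from the listed features achieves this: [-back] alone would also admit /i, y, ʏ/; [-high] alone would also admit /ʌ, ɑ, ɤ, ɒ, …/; and checking the remaining single features turns up none with this extension.

[-high, -back]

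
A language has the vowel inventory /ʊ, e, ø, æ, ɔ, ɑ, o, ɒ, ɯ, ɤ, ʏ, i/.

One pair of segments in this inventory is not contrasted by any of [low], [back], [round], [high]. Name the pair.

/ɔ/ (mid back rounded lax vowel) and /o/ (mid back rounded tense vowel) are both [−low], [+back], [+round], [−high], so none of the listed features separates them. (They do differ in [tense], which is not among the given features.) Every other pair in the inventory differs on at least one listed feature.

ɔ, o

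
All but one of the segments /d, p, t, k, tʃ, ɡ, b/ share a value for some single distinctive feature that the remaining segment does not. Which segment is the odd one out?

tʃ

[delayed release] (equivalently [strident]) groups all but one: /ɡ, b, k, p, d, t/ share [−delayed release] while /tʃ/ (voiceless postalveolar affricate) alone is [+delayed release]. Removing any other segment would not leave a single-feature class that excludes it.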